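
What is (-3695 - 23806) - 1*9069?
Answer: -36570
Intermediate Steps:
(-3695 - 23806) - 1*9069 = -27501 - 9069 = -36570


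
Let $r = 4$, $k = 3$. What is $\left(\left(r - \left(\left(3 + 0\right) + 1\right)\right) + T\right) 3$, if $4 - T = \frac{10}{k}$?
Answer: $2$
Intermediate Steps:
$T = \frac{2}{3}$ ($T = 4 - \frac{10}{3} = \frac{2}{3} \approx 0.66667$)
$\left(\left(r - \left(\left(3 + 0\right) + 1\right)\right) + T\right) 3 = \left(\left(4 - \left(\left(3 + 0\right) + 1\right)\right) + \frac{2}{3}\right) 3 = \left(\left(4 - \left(3 + 1\right)\right) + \frac{2}{3}\right) 3 = \left(\left(4 - 4\right) + \frac{2}{3}\right) 3 = \left(0 + \frac{2}{3}\right) 3 = \frac{2}{3} \cdot 3 = 2$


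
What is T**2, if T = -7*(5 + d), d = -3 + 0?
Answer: 196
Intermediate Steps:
d = -3
T = -14 (T = -7*(5 - 3) = -7*2 = -14)
T**2 = (-14)**2 = 196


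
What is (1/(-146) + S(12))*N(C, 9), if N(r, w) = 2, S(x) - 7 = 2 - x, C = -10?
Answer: -439/73 ≈ -6.0137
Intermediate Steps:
S(x) = 9 - x (S(x) = 7 + (2 - x) = 9 - x)
(1/(-146) + S(12))*N(C, 9) = (1/(-146) + (9 - 1*12))*2 = (-1/146 + (9 - 12))*2 = (-1/146 - 3)*2 = -439/146*2 = -439/73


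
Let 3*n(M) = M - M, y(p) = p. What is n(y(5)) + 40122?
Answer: 40122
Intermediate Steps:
n(M) = 0 (n(M) = (M - M)/3 = (⅓)*0 = 0)
n(y(5)) + 40122 = 0 + 40122 = 40122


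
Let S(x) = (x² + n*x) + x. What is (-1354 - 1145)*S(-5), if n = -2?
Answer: -74970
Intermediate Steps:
S(x) = x² - x (S(x) = (x² - 2*x) + x = x² - x)
(-1354 - 1145)*S(-5) = (-1354 - 1145)*(-5*(-1 - 5)) = -(-12495)*(-6) = -2499*30 = -74970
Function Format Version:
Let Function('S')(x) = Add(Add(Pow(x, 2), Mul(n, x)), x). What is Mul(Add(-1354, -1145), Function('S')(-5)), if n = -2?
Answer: -74970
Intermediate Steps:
Function('S')(x) = Add(Pow(x, 2), Mul(-1, x)) (Function('S')(x) = Add(Add(Pow(x, 2), Mul(-2, x)), x) = Add(Pow(x, 2), Mul(-1, x)))
Mul(Add(-1354, -1145), Function('S')(-5)) = Mul(Add(-1354, -1145), Mul(-5, Add(-1, -5))) = Mul(-2499, Mul(-5, -6)) = Mul(-2499, 30) = -74970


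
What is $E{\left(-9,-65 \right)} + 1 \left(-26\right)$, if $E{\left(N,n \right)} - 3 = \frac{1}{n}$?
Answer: $- \frac{1496}{65} \approx -23.015$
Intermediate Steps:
$E{\left(N,n \right)} = 3 + \frac{1}{n}$
$E{\left(-9,-65 \right)} + 1 \left(-26\right) = \left(3 + \frac{1}{-65}\right) + 1 \left(-26\right) = \left(3 - \frac{1}{65}\right) - 26 = \frac{194}{65} - 26 = - \frac{1496}{65}$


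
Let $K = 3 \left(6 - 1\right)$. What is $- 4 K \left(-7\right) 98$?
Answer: $41160$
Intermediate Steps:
$K = 15$ ($K = 3 \cdot 5 = 15$)
$- 4 K \left(-7\right) 98 = \left(-4\right) 15 \left(-7\right) 98 = \left(-60\right) \left(-7\right) 98 = 420 \cdot 98 = 41160$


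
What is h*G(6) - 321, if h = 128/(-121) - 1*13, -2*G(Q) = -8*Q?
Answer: -79665/121 ≈ -658.39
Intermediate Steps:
G(Q) = 4*Q (G(Q) = -(-4)*Q = 4*Q)
h = -1701/121 (h = 128*(-1/121) - 13 = -128/121 - 13 = -1701/121 ≈ -14.058)
h*G(6) - 321 = -6804*6/121 - 321 = -1701/121*24 - 321 = -40824/121 - 321 = -79665/121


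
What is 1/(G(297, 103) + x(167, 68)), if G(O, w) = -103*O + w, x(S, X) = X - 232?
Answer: -1/30652 ≈ -3.2624e-5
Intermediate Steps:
x(S, X) = -232 + X
G(O, w) = w - 103*O
1/(G(297, 103) + x(167, 68)) = 1/((103 - 103*297) + (-232 + 68)) = 1/((103 - 30591) - 164) = 1/(-30488 - 164) = 1/(-30652) = -1/30652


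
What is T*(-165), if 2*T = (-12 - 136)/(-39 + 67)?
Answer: 6105/14 ≈ 436.07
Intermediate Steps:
T = -37/14 (T = ((-12 - 136)/(-39 + 67))/2 = (-148/28)/2 = (-148*1/28)/2 = (½)*(-37/7) = -37/14 ≈ -2.6429)
T*(-165) = -37/14*(-165) = 6105/14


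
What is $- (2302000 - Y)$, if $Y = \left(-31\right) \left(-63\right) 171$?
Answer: $-1968037$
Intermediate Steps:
$Y = 333963$ ($Y = 1953 \cdot 171 = 333963$)
$- (2302000 - Y) = - (2302000 - 333963) = \left(-1\right) 1968037 = -1968037$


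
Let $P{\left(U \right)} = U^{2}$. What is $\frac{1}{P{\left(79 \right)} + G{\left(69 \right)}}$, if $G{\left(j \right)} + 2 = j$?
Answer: $\frac{1}{6308} \approx 0.00015853$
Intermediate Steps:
$G{\left(j \right)} = -2 + j$
$\frac{1}{P{\left(79 \right)} + G{\left(69 \right)}} = \frac{1}{79^{2} + \left(-2 + 69\right)} = \frac{1}{6241 + 67} = \frac{1}{6308}$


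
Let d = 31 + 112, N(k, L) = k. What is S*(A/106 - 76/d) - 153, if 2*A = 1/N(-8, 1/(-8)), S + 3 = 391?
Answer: -21793479/60632 ≈ -359.44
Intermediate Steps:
S = 388 (S = -3 + 391 = 388)
A = -1/16 (A = (½)/(-8) = (½)*(-⅛) = -1/16 ≈ -0.062500)
d = 143
S*(A/106 - 76/d) - 153 = 388*(-1/16/106 - 76/143) - 153 = 388*(-1/16*1/106 - 76*1/143) - 153 = 388*(-1/1696 - 76/143) - 153 = 388*(-129039/242528) - 153 = -12516783/60632 - 153 = -21793479/60632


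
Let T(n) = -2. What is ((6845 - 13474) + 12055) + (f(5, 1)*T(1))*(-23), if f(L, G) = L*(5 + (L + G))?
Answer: 7956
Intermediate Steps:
f(L, G) = L*(5 + G + L) (f(L, G) = L*(5 + (G + L)) = L*(5 + G + L))
((6845 - 13474) + 12055) + (f(5, 1)*T(1))*(-23) = ((6845 - 13474) + 12055) + ((5*(5 + 1 + 5))*(-2))*(-23) = (-6629 + 12055) + ((5*11)*(-2))*(-23) = 5426 + (55*(-2))*(-23) = 5426 - 110*(-23) = 5426 + 2530 = 7956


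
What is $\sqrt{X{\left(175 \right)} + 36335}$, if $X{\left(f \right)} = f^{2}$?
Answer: $12 \sqrt{465} \approx 258.77$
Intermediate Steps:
$\sqrt{X{\left(175 \right)} + 36335} = \sqrt{175^{2} + 36335} = \sqrt{30625 + 36335} = \sqrt{66960} = 12 \sqrt{465}$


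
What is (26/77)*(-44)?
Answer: -104/7 ≈ -14.857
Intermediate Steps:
(26/77)*(-44) = -104/7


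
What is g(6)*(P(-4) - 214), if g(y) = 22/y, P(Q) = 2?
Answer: -2332/3 ≈ -777.33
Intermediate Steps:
g(6)*(P(-4) - 214) = (22/6)*(2 - 214) = (22*(⅙))*(-212) = (11/3)*(-212) = -2332/3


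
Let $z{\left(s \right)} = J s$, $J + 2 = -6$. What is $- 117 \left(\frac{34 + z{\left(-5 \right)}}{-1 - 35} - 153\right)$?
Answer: $\frac{36283}{2} \approx 18142.0$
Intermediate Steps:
$J = -8$ ($J = -2 - 6 = -8$)
$z{\left(s \right)} = - 8 s$
$- 117 \left(\frac{34 + z{\left(-5 \right)}}{-1 - 35} - 153\right) = - 117 \left(\frac{34 - -40}{-1 - 35} - 153\right) = - 117 \left(\frac{34 + 40}{-36} - 153\right) = - 117 \left(74 \left(- \frac{1}{36}\right) - 153\right) = - 117 \left(- \frac{37}{18} - 153\right) = \left(-117\right) \left(- \frac{2791}{18}\right) = \frac{36283}{2}$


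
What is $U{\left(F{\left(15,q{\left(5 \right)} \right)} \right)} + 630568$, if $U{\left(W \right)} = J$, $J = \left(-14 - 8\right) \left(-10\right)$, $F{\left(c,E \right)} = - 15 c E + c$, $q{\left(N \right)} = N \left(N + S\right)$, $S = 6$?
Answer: $630788$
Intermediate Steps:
$q{\left(N \right)} = N \left(6 + N\right)$ ($q{\left(N \right)} = N \left(N + 6\right) = N \left(6 + N\right)$)
$F{\left(c,E \right)} = c - 15 E c$ ($F{\left(c,E \right)} = - 15 E c + c = c - 15 E c$)
$J = 220$ ($J = \left(-22\right) \left(-10\right) = 220$)
$U{\left(W \right)} = 220$
$U{\left(F{\left(15,q{\left(5 \right)} \right)} \right)} + 630568 = 220 + 630568 = 630788$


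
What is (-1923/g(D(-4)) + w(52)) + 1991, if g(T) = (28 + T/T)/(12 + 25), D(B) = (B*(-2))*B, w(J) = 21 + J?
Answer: -11295/29 ≈ -389.48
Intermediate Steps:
D(B) = -2*B**2 (D(B) = (-2*B)*B = -2*B**2)
g(T) = 29/37 (g(T) = (28 + 1)/37 = 29*(1/37) = 29/37)
(-1923/g(D(-4)) + w(52)) + 1991 = (-1923/29/37 + (21 + 52)) + 1991 = (-1923*37/29 + 73) + 1991 = (-71151/29 + 73) + 1991 = -69034/29 + 1991 = -11295/29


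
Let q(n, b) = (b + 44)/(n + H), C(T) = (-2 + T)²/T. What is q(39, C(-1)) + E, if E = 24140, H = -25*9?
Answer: 4490005/186 ≈ 24140.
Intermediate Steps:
H = -225
C(T) = (-2 + T)²/T
q(n, b) = (44 + b)/(-225 + n) (q(n, b) = (b + 44)/(n - 225) = (44 + b)/(-225 + n))
q(39, C(-1)) + E = (44 + (-2 - 1)²/(-1))/(-225 + 39) + 24140 = (44 - 1*(-3)²)/(-186) + 24140 = -(44 - 1*9)/186 + 24140 = -(44 - 9)/186 + 24140 = -1/186*35 + 24140 = -35/186 + 24140 = 4490005/186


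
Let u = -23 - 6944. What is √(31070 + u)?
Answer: √24103 ≈ 155.25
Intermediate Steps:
u = -6967
√(31070 + u) = √(31070 - 6967) = √24103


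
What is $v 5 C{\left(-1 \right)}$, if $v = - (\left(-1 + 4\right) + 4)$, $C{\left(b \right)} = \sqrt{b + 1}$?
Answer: $0$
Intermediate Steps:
$C{\left(b \right)} = \sqrt{1 + b}$
$v = -7$ ($v = - (3 + 4) = \left(-1\right) 7 = -7$)
$v 5 C{\left(-1 \right)} = \left(-7\right) 5 \sqrt{1 - 1} = - 35 \sqrt{0} = \left(-35\right) 0 = 0$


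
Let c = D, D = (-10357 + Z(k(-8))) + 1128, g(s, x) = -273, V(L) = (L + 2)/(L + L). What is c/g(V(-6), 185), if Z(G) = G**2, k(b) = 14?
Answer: 3011/91 ≈ 33.088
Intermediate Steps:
V(L) = (2 + L)/(2*L) (V(L) = (2 + L)/((2*L)) = (2 + L)*(1/(2*L)) = (2 + L)/(2*L))
D = -9033 (D = (-10357 + 14**2) + 1128 = (-10357 + 196) + 1128 = -10161 + 1128 = -9033)
c = -9033
c/g(V(-6), 185) = -9033/(-273) = -9033*(-1/273) = 3011/91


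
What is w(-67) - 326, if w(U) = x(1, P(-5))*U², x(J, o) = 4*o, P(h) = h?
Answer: -90106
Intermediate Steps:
w(U) = -20*U² (w(U) = (4*(-5))*U² = -20*U²)
w(-67) - 326 = -20*(-67)² - 326 = -20*4489 - 326 = -89780 - 326 = -90106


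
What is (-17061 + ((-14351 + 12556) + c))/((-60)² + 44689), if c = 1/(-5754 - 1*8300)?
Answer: -265002225/678653606 ≈ -0.39048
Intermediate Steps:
c = -1/14054 (c = 1/(-5754 - 8300) = 1/(-14054) = -1/14054 ≈ -7.1154e-5)
(-17061 + ((-14351 + 12556) + c))/((-60)² + 44689) = (-17061 + ((-14351 + 12556) - 1/14054))/((-60)² + 44689) = (-17061 + (-1795 - 1/14054))/(3600 + 44689) = (-17061 - 25226931/14054)/48289 = -265002225/14054*1/48289 = -265002225/678653606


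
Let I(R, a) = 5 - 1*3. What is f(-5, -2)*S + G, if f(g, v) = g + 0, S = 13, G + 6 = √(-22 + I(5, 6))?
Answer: -71 + 2*I*√5 ≈ -71.0 + 4.4721*I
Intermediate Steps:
I(R, a) = 2 (I(R, a) = 5 - 3 = 2)
G = -6 + 2*I*√5 (G = -6 + √(-22 + 2) = -6 + √(-20) = -6 + 2*I*√5 ≈ -6.0 + 4.4721*I)
f(g, v) = g
f(-5, -2)*S + G = -5*13 + (-6 + 2*I*√5) = -65 + (-6 + 2*I*√5) = -71 + 2*I*√5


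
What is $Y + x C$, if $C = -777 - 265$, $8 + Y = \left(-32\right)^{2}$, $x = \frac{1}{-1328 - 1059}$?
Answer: $\frac{2426234}{2387} \approx 1016.4$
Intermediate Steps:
$x = - \frac{1}{2387}$ ($x = \frac{1}{-2387} = - \frac{1}{2387} \approx -0.00041894$)
$Y = 1016$ ($Y = -8 + \left(-32\right)^{2} = -8 + 1024 = 1016$)
$C = -1042$
$Y + x C = 1016 - - \frac{1042}{2387} = 1016 + \frac{1042}{2387} = \frac{2426234}{2387}$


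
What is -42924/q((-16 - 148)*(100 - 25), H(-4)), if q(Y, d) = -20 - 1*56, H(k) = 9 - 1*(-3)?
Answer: 10731/19 ≈ 564.79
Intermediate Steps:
H(k) = 12 (H(k) = 9 + 3 = 12)
q(Y, d) = -76 (q(Y, d) = -20 - 56 = -76)
-42924/q((-16 - 148)*(100 - 25), H(-4)) = -42924/(-76) = -42924*(-1/76) = 10731/19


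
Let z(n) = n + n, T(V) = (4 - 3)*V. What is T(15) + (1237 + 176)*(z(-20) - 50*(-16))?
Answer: 1073895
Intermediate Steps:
T(V) = V (T(V) = 1*V = V)
z(n) = 2*n
T(15) + (1237 + 176)*(z(-20) - 50*(-16)) = 15 + (1237 + 176)*(2*(-20) - 50*(-16)) = 15 + 1413*(-40 + 800) = 15 + 1413*760 = 15 + 1073880 = 1073895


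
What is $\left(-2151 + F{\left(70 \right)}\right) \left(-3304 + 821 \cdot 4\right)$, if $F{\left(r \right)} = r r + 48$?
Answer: $-55940$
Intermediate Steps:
$F{\left(r \right)} = 48 + r^{2}$ ($F{\left(r \right)} = r^{2} + 48 = 48 + r^{2}$)
$\left(-2151 + F{\left(70 \right)}\right) \left(-3304 + 821 \cdot 4\right) = \left(-2151 + \left(48 + 70^{2}\right)\right) \left(-3304 + 821 \cdot 4\right) = \left(-2151 + \left(48 + 4900\right)\right) \left(-3304 + 3284\right) = \left(-2151 + 4948\right) \left(-20\right) = 2797 \left(-20\right) = -55940$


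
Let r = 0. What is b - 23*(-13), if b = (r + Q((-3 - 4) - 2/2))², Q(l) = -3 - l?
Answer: 324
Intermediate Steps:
b = 25 (b = (0 + (-3 - ((-3 - 4) - 2/2)))² = (0 + (-3 - (-7 - 2*½)))² = (0 + (-3 - (-7 - 1)))² = (0 + (-3 - 1*(-8)))² = (0 + (-3 + 8))² = (0 + 5)² = 5² = 25)
b - 23*(-13) = 25 - 23*(-13) = 25 + 299 = 324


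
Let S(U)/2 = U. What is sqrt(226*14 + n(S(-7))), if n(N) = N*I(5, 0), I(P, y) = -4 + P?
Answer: 15*sqrt(14) ≈ 56.125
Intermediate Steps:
S(U) = 2*U
n(N) = N (n(N) = N*(-4 + 5) = N*1 = N)
sqrt(226*14 + n(S(-7))) = sqrt(226*14 + 2*(-7)) = sqrt(3164 - 14) = sqrt(3150) = 15*sqrt(14)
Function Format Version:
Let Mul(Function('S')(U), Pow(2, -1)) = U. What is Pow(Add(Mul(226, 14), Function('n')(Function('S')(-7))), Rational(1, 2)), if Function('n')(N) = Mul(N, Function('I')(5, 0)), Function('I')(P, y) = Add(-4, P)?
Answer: Mul(15, Pow(14, Rational(1, 2))) ≈ 56.125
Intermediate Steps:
Function('S')(U) = Mul(2, U)
Function('n')(N) = N (Function('n')(N) = Mul(N, Add(-4, 5)) = Mul(N, 1) = N)
Pow(Add(Mul(226, 14), Function('n')(Function('S')(-7))), Rational(1, 2)) = Pow(Add(Mul(226, 14), Mul(2, -7)), Rational(1, 2)) = Pow(Add(3164, -14), Rational(1, 2)) = Pow(3150, Rational(1, 2)) = Mul(15, Pow(14, Rational(1, 2)))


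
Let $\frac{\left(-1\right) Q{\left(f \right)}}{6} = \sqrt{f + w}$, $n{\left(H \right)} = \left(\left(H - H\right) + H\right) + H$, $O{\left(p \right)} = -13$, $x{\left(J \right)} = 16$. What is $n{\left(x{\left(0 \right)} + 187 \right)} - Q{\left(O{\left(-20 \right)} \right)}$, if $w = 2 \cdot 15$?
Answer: $406 + 6 \sqrt{17} \approx 430.74$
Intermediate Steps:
$n{\left(H \right)} = 2 H$ ($n{\left(H \right)} = \left(0 + H\right) + H = H + H = 2 H$)
$w = 30$
$Q{\left(f \right)} = - 6 \sqrt{30 + f}$ ($Q{\left(f \right)} = - 6 \sqrt{f + 30} = - 6 \sqrt{30 + f}$)
$n{\left(x{\left(0 \right)} + 187 \right)} - Q{\left(O{\left(-20 \right)} \right)} = 2 \left(16 + 187\right) - - 6 \sqrt{30 - 13} = 2 \cdot 203 - - 6 \sqrt{17} = 406 + 6 \sqrt{17}$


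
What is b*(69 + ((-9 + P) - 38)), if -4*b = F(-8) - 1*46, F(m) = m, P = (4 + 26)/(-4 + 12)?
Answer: 2781/8 ≈ 347.63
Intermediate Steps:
P = 15/4 (P = 30/8 = 30*(⅛) = 15/4 ≈ 3.7500)
b = 27/2 (b = -(-8 - 1*46)/4 = -(-8 - 46)/4 = -¼*(-54) = 27/2 ≈ 13.500)
b*(69 + ((-9 + P) - 38)) = 27*(69 + ((-9 + 15/4) - 38))/2 = 27*(69 + (-21/4 - 38))/2 = 27*(69 - 173/4)/2 = (27/2)*(103/4) = 2781/8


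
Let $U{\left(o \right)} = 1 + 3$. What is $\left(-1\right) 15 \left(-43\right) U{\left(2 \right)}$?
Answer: $2580$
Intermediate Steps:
$U{\left(o \right)} = 4$
$\left(-1\right) 15 \left(-43\right) U{\left(2 \right)} = \left(-1\right) 15 \left(-43\right) 4 = \left(-15\right) \left(-43\right) 4 = 645 \cdot 4 = 2580$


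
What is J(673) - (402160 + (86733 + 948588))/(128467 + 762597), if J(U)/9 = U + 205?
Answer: 7039750247/891064 ≈ 7900.4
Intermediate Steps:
J(U) = 1845 + 9*U (J(U) = 9*(U + 205) = 9*(205 + U) = 1845 + 9*U)
J(673) - (402160 + (86733 + 948588))/(128467 + 762597) = (1845 + 9*673) - (402160 + (86733 + 948588))/(128467 + 762597) = (1845 + 6057) - (402160 + 1035321)/891064 = 7902 - 1437481/891064 = 7039750247/891064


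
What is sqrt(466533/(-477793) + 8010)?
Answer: 3*sqrt(203149906899869)/477793 ≈ 89.493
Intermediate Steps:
sqrt(466533/(-477793) + 8010) = sqrt(466533*(-1/477793) + 8010) = sqrt(-466533/477793 + 8010) = sqrt(3826655397/477793) = 3*sqrt(203149906899869)/477793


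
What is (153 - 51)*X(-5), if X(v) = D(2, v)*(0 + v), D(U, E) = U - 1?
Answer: -510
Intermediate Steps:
D(U, E) = -1 + U
X(v) = v (X(v) = (-1 + 2)*(0 + v) = 1*v = v)
(153 - 51)*X(-5) = (153 - 51)*(-5) = 102*(-5) = -510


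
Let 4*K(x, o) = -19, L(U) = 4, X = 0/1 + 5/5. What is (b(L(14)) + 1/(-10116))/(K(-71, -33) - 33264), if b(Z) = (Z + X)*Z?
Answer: -202319/336546675 ≈ -0.00060116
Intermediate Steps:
X = 1 (X = 0*1 + 5*(1/5) = 0 + 1 = 1)
b(Z) = Z*(1 + Z) (b(Z) = (Z + 1)*Z = (1 + Z)*Z = Z*(1 + Z))
K(x, o) = -19/4 (K(x, o) = (1/4)*(-19) = -19/4)
(b(L(14)) + 1/(-10116))/(K(-71, -33) - 33264) = (4*(1 + 4) + 1/(-10116))/(-19/4 - 33264) = (4*5 - 1/10116)/(-133075/4) = (20 - 1/10116)*(-4/133075) = (202319/10116)*(-4/133075) = -202319/336546675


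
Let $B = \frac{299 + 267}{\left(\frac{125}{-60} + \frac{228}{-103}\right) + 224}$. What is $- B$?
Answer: $- \frac{699576}{271553} \approx -2.5762$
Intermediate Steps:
$B = \frac{699576}{271553}$ ($B = \frac{566}{\left(125 \left(- \frac{1}{60}\right) + 228 \left(- \frac{1}{103}\right)\right) + 224} = \frac{566}{\left(- \frac{25}{12} - \frac{228}{103}\right) + 224} = \frac{566}{- \frac{5311}{1236} + 224} = \frac{566}{\frac{271553}{1236}} = 566 \cdot \frac{1236}{271553} = \frac{699576}{271553} \approx 2.5762$)
$- B = \left(-1\right) \frac{699576}{271553} = - \frac{699576}{271553}$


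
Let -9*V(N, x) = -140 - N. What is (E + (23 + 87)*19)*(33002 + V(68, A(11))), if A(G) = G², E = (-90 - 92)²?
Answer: 3488838788/3 ≈ 1.1629e+9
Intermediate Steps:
E = 33124 (E = (-182)² = 33124)
V(N, x) = 140/9 + N/9 (V(N, x) = -(-140 - N)/9 = 140/9 + N/9)
(E + (23 + 87)*19)*(33002 + V(68, A(11))) = (33124 + (23 + 87)*19)*(33002 + (140/9 + (⅑)*68)) = (33124 + 110*19)*(33002 + (140/9 + 68/9)) = (33124 + 2090)*(33002 + 208/9) = 35214*(297226/9) = 3488838788/3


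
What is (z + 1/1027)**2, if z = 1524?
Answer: 2449691392201/1054729 ≈ 2.3226e+6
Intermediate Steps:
(z + 1/1027)**2 = (1524 + 1/1027)**2 = (1565149/1027)**2 = 2449691392201/1054729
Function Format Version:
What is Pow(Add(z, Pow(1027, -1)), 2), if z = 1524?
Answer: Rational(2449691392201, 1054729) ≈ 2.3226e+6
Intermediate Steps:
Pow(Add(z, Pow(1027, -1)), 2) = Pow(Add(1524, Pow(1027, -1)), 2) = Pow(Add(1524, Rational(1, 1027)), 2) = Pow(Rational(1565149, 1027), 2) = Rational(2449691392201, 1054729)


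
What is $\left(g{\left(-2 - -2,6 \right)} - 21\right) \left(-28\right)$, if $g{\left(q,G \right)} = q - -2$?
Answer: $532$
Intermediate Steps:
$g{\left(q,G \right)} = 2 + q$ ($g{\left(q,G \right)} = q + 2 = 2 + q$)
$\left(g{\left(-2 - -2,6 \right)} - 21\right) \left(-28\right) = \left(\left(2 - 0\right) - 21\right) \left(-28\right) = \left(\left(2 + \left(-2 + 2\right)\right) - 21\right) \left(-28\right) = \left(\left(2 + 0\right) - 21\right) \left(-28\right) = \left(2 - 21\right) \left(-28\right) = \left(-19\right) \left(-28\right) = 532$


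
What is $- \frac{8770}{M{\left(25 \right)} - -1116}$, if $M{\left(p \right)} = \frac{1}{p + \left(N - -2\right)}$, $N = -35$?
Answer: $- \frac{70160}{8927} \approx -7.8593$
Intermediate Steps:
$M{\left(p \right)} = \frac{1}{-33 + p}$ ($M{\left(p \right)} = \frac{1}{p - 33} = \frac{1}{-33 + p}$)
$- \frac{8770}{M{\left(25 \right)} - -1116} = - \frac{8770}{\frac{1}{-33 + 25} - -1116} = - \frac{8770}{\frac{1}{-8} + 1116} = - \frac{8770}{- \frac{1}{8} + 1116} = - \frac{8770}{\frac{8927}{8}} = \left(-8770\right) \frac{8}{8927} = - \frac{70160}{8927}$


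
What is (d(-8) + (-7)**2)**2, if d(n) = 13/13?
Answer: 2500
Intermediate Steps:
d(n) = 1 (d(n) = 13*(1/13) = 1)
(d(-8) + (-7)**2)**2 = (1 + (-7)**2)**2 = (1 + 49)**2 = 50**2 = 2500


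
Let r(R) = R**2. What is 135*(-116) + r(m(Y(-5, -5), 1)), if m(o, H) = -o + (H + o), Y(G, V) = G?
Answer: -15659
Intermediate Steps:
m(o, H) = H
135*(-116) + r(m(Y(-5, -5), 1)) = 135*(-116) + 1**2 = -15660 + 1 = -15659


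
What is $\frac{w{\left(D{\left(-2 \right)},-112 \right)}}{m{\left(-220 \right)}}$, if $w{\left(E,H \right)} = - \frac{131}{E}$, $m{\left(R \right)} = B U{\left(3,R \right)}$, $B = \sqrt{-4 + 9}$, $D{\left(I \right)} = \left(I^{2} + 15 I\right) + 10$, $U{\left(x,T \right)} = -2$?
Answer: $- \frac{131 \sqrt{5}}{160} \approx -1.8308$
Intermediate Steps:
$D{\left(I \right)} = 10 + I^{2} + 15 I$
$B = \sqrt{5} \approx 2.2361$
$m{\left(R \right)} = - 2 \sqrt{5}$ ($m{\left(R \right)} = \sqrt{5} \left(-2\right) = - 2 \sqrt{5}$)
$\frac{w{\left(D{\left(-2 \right)},-112 \right)}}{m{\left(-220 \right)}} = \frac{\left(-131\right) \frac{1}{10 + \left(-2\right)^{2} + 15 \left(-2\right)}}{\left(-2\right) \sqrt{5}} = - \frac{131}{10 + 4 - 30} \left(- \frac{\sqrt{5}}{10}\right) = - \frac{131}{-16} \left(- \frac{\sqrt{5}}{10}\right) = \left(-131\right) \left(- \frac{1}{16}\right) \left(- \frac{\sqrt{5}}{10}\right) = \frac{131 \left(- \frac{\sqrt{5}}{10}\right)}{16} = - \frac{131 \sqrt{5}}{160}$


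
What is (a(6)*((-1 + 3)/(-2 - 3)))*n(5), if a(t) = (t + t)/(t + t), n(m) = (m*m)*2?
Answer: -20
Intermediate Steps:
n(m) = 2*m**2 (n(m) = m**2*2 = 2*m**2)
a(t) = 1 (a(t) = (2*t)/((2*t)) = (2*t)*(1/(2*t)) = 1)
(a(6)*((-1 + 3)/(-2 - 3)))*n(5) = (1*((-1 + 3)/(-2 - 3)))*(2*5**2) = (1*(2/(-5)))*(2*25) = (1*(2*(-1/5)))*50 = (1*(-2/5))*50 = -2/5*50 = -20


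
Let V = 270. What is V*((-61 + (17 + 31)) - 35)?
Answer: -12960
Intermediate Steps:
V*((-61 + (17 + 31)) - 35) = 270*((-61 + (17 + 31)) - 35) = 270*((-61 + 48) - 35) = 270*(-13 - 35) = 270*(-48) = -12960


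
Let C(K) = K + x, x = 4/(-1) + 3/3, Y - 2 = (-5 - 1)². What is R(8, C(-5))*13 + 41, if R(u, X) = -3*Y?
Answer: -1441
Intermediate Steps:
Y = 38 (Y = 2 + (-5 - 1)² = 2 + (-6)² = 2 + 36 = 38)
x = -3 (x = 4*(-1) + 3*(⅓) = -4 + 1 = -3)
C(K) = -3 + K (C(K) = K - 3 = -3 + K)
R(u, X) = -114 (R(u, X) = -3*38 = -114)
R(8, C(-5))*13 + 41 = -114*13 + 41 = -1482 + 41 = -1441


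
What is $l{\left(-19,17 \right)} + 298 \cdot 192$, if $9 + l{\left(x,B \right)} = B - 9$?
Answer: $57215$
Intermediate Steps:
$l{\left(x,B \right)} = -18 + B$ ($l{\left(x,B \right)} = -9 + \left(B - 9\right) = -9 + \left(-9 + B\right) = -18 + B$)
$l{\left(-19,17 \right)} + 298 \cdot 192 = \left(-18 + 17\right) + 298 \cdot 192 = -1 + 57216 = 57215$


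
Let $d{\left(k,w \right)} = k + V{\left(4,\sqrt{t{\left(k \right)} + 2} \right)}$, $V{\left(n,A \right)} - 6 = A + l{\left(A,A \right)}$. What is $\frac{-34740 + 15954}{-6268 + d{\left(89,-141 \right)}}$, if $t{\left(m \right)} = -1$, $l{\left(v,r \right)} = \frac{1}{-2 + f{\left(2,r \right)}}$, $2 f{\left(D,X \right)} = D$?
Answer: $\frac{18786}{6173} \approx 3.0433$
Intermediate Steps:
$f{\left(D,X \right)} = \frac{D}{2}$
$l{\left(v,r \right)} = -1$ ($l{\left(v,r \right)} = \frac{1}{-2 + \frac{1}{2} \cdot 2} = \frac{1}{-2 + 1} = \frac{1}{-1} = -1$)
$V{\left(n,A \right)} = 5 + A$ ($V{\left(n,A \right)} = 6 + \left(A - 1\right) = 6 + \left(-1 + A\right) = 5 + A$)
$d{\left(k,w \right)} = 6 + k$ ($d{\left(k,w \right)} = k + \left(5 + \sqrt{-1 + 2}\right) = k + \left(5 + \sqrt{1}\right) = k + \left(5 + 1\right) = k + 6 = 6 + k$)
$\frac{-34740 + 15954}{-6268 + d{\left(89,-141 \right)}} = \frac{-34740 + 15954}{-6268 + \left(6 + 89\right)} = - \frac{18786}{-6268 + 95} = - \frac{18786}{-6173} = \left(-18786\right) \left(- \frac{1}{6173}\right) = \frac{18786}{6173}$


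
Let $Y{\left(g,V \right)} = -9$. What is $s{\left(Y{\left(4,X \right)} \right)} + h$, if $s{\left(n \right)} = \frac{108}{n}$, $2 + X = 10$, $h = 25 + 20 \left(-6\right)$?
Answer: $-107$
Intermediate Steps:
$h = -95$ ($h = 25 - 120 = -95$)
$X = 8$ ($X = -2 + 10 = 8$)
$s{\left(Y{\left(4,X \right)} \right)} + h = \frac{108}{-9} - 95 = 108 \left(- \frac{1}{9}\right) - 95 = -12 - 95 = -107$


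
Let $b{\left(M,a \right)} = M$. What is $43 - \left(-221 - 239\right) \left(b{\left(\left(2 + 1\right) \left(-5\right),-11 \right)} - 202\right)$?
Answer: $-99777$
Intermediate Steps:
$43 - \left(-221 - 239\right) \left(b{\left(\left(2 + 1\right) \left(-5\right),-11 \right)} - 202\right) = 43 - \left(-221 - 239\right) \left(\left(2 + 1\right) \left(-5\right) - 202\right) = 43 - - 460 \left(3 \left(-5\right) - 202\right) = 43 - - 460 \left(-15 - 202\right) = 43 - \left(-460\right) \left(-217\right) = 43 - 99820 = -99777$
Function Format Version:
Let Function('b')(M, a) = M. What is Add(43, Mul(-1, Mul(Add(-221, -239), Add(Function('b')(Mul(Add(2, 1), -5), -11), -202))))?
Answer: -99777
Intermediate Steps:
Add(43, Mul(-1, Mul(Add(-221, -239), Add(Function('b')(Mul(Add(2, 1), -5), -11), -202)))) = Add(43, Mul(-1, Mul(Add(-221, -239), Add(Mul(Add(2, 1), -5), -202)))) = Add(43, Mul(-1, Mul(-460, Add(Mul(3, -5), -202)))) = Add(43, Mul(-1, Mul(-460, Add(-15, -202)))) = Add(43, Mul(-1, Mul(-460, -217))) = Add(43, Mul(-1, 99820)) = Add(43, -99820) = -99777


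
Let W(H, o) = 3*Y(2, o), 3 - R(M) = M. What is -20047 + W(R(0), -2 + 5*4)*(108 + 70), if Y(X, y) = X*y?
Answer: -823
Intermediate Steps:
R(M) = 3 - M
W(H, o) = 6*o (W(H, o) = 3*(2*o) = 6*o)
-20047 + W(R(0), -2 + 5*4)*(108 + 70) = -20047 + (6*(-2 + 5*4))*(108 + 70) = -20047 + (6*(-2 + 20))*178 = -20047 + (6*18)*178 = -20047 + 108*178 = -20047 + 19224 = -823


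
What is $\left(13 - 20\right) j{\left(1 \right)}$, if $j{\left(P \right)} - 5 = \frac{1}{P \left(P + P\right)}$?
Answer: $- \frac{77}{2} \approx -38.5$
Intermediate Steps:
$j{\left(P \right)} = 5 + \frac{1}{2 P^{2}}$ ($j{\left(P \right)} = 5 + \frac{1}{P \left(P + P\right)} = 5 + \frac{1}{P 2 P} = 5 + \frac{1}{2 P^{2}}$)
$\left(13 - 20\right) j{\left(1 \right)} = \left(13 - 20\right) \left(5 + \frac{1}{2 \cdot 1}\right) = \left(13 - 20\right) \left(5 + \frac{1}{2} \cdot 1\right) = - 7 \left(5 + \frac{1}{2}\right) = \left(-7\right) \frac{11}{2} = - \frac{77}{2}$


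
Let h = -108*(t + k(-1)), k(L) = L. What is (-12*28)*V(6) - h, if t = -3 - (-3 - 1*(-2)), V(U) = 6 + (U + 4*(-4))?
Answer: 1020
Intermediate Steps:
V(U) = -10 + U (V(U) = 6 + (U - 16) = 6 + (-16 + U) = -10 + U)
t = -2 (t = -3 - (-3 + 2) = -3 - 1*(-1) = -3 + 1 = -2)
h = 324 (h = -108*(-2 - 1) = -108*(-3) = 324)
(-12*28)*V(6) - h = (-12*28)*(-10 + 6) - 1*324 = -336*(-4) - 324 = 1344 - 324 = 1020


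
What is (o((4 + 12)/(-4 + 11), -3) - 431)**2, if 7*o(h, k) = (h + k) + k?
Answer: 447111025/2401 ≈ 1.8622e+5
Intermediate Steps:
o(h, k) = h/7 + 2*k/7 (o(h, k) = ((h + k) + k)/7 = (h + 2*k)/7 = h/7 + 2*k/7)
(o((4 + 12)/(-4 + 11), -3) - 431)**2 = ((((4 + 12)/(-4 + 11))/7 + (2/7)*(-3)) - 431)**2 = (((16/7)/7 - 6/7) - 431)**2 = (((16*(1/7))/7 - 6/7) - 431)**2 = (((1/7)*(16/7) - 6/7) - 431)**2 = ((16/49 - 6/7) - 431)**2 = (-26/49 - 431)**2 = (-21145/49)**2 = 447111025/2401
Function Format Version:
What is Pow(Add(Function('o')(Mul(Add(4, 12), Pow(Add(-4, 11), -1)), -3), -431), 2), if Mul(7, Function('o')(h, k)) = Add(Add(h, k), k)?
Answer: Rational(447111025, 2401) ≈ 1.8622e+5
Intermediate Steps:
Function('o')(h, k) = Add(Mul(Rational(1, 7), h), Mul(Rational(2, 7), k)) (Function('o')(h, k) = Mul(Rational(1, 7), Add(Add(h, k), k)) = Mul(Rational(1, 7), Add(h, Mul(2, k))) = Add(Mul(Rational(1, 7), h), Mul(Rational(2, 7), k)))
Pow(Add(Function('o')(Mul(Add(4, 12), Pow(Add(-4, 11), -1)), -3), -431), 2) = Pow(Add(Add(Mul(Rational(1, 7), Mul(Add(4, 12), Pow(Add(-4, 11), -1))), Mul(Rational(2, 7), -3)), -431), 2) = Pow(Add(Add(Mul(Rational(1, 7), Mul(16, Pow(7, -1))), Rational(-6, 7)), -431), 2) = Pow(Add(Add(Mul(Rational(1, 7), Mul(16, Rational(1, 7))), Rational(-6, 7)), -431), 2) = Pow(Add(Add(Mul(Rational(1, 7), Rational(16, 7)), Rational(-6, 7)), -431), 2) = Pow(Add(Add(Rational(16, 49), Rational(-6, 7)), -431), 2) = Pow(Add(Rational(-26, 49), -431), 2) = Pow(Rational(-21145, 49), 2) = Rational(447111025, 2401)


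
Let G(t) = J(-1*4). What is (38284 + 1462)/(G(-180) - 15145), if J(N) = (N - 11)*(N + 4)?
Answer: -39746/15145 ≈ -2.6244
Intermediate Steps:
J(N) = (-11 + N)*(4 + N)
G(t) = 0 (G(t) = -44 + (-1*4)**2 - (-7)*4 = -44 + (-4)**2 - 7*(-4) = -44 + 16 + 28 = 0)
(38284 + 1462)/(G(-180) - 15145) = (38284 + 1462)/(0 - 15145) = 39746/(-15145) = 39746*(-1/15145) = -39746/15145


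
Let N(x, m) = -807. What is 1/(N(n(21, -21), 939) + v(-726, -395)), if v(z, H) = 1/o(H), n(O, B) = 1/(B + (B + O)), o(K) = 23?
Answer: -23/18560 ≈ -0.0012392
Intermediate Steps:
n(O, B) = 1/(O + 2*B)
v(z, H) = 1/23
1/(N(n(21, -21), 939) + v(-726, -395)) = 1/(-807 + 1/23) = 1/(-18560/23) = -23/18560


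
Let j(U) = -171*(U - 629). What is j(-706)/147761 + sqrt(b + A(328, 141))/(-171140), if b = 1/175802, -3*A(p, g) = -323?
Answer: 228285/147761 - sqrt(29948248146894)/90260262840 ≈ 1.5449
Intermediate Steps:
A(p, g) = 323/3 (A(p, g) = -1/3*(-323) = 323/3)
j(U) = 107559 - 171*U (j(U) = -171*(-629 + U) = 107559 - 171*U)
b = 1/175802 ≈ 5.6882e-6
j(-706)/147761 + sqrt(b + A(328, 141))/(-171140) = (107559 - 171*(-706))/147761 + sqrt(1/175802 + 323/3)/(-171140) = (107559 + 120726)*(1/147761) + sqrt(56784049/527406)*(-1/171140) = 228285*(1/147761) + (sqrt(29948248146894)/527406)*(-1/171140) = 228285/147761 - sqrt(29948248146894)/90260262840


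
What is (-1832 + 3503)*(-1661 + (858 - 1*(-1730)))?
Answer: 1549017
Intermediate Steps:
(-1832 + 3503)*(-1661 + (858 - 1*(-1730))) = 1671*(-1661 + (858 + 1730)) = 1671*(-1661 + 2588) = 1671*927 = 1549017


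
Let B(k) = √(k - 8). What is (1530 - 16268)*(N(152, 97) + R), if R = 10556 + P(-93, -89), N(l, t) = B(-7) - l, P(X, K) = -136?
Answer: -151329784 - 14738*I*√15 ≈ -1.5133e+8 - 57080.0*I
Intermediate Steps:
B(k) = √(-8 + k)
N(l, t) = -l + I*√15 (N(l, t) = √(-8 - 7) - l = √(-15) - l = I*√15 - l = -l + I*√15)
R = 10420 (R = 10556 - 136 = 10420)
(1530 - 16268)*(N(152, 97) + R) = (1530 - 16268)*((-1*152 + I*√15) + 10420) = -14738*((-152 + I*√15) + 10420) = -14738*(10268 + I*√15) = -151329784 - 14738*I*√15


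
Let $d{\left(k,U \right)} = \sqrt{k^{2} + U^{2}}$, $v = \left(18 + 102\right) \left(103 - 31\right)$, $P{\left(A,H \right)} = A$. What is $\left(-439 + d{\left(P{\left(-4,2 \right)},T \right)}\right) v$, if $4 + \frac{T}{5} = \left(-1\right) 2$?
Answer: $-3792960 + 17280 \sqrt{229} \approx -3.5315 \cdot 10^{6}$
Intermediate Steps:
$T = -30$ ($T = -20 + 5 \left(\left(-1\right) 2\right) = -20 + 5 \left(-2\right) = -20 - 10 = -30$)
$v = 8640$ ($v = 120 \cdot 72 = 8640$)
$d{\left(k,U \right)} = \sqrt{U^{2} + k^{2}}$
$\left(-439 + d{\left(P{\left(-4,2 \right)},T \right)}\right) v = \left(-439 + \sqrt{\left(-30\right)^{2} + \left(-4\right)^{2}}\right) 8640 = \left(-439 + \sqrt{900 + 16}\right) 8640 = \left(-439 + \sqrt{916}\right) 8640 = \left(-439 + 2 \sqrt{229}\right) 8640 = -3792960 + 17280 \sqrt{229}$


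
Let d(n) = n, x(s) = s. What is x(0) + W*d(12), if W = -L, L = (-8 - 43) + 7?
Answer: 528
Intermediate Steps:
L = -44 (L = -51 + 7 = -44)
W = 44 (W = -1*(-44) = 44)
x(0) + W*d(12) = 0 + 44*12 = 0 + 528 = 528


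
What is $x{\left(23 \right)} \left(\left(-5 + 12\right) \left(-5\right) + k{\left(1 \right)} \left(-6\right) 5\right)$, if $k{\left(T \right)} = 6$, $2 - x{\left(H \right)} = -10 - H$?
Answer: $-7525$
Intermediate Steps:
$x{\left(H \right)} = 12 + H$ ($x{\left(H \right)} = 2 - \left(-10 - H\right) = 2 + \left(10 + H\right) = 12 + H$)
$x{\left(23 \right)} \left(\left(-5 + 12\right) \left(-5\right) + k{\left(1 \right)} \left(-6\right) 5\right) = \left(12 + 23\right) \left(\left(-5 + 12\right) \left(-5\right) + 6 \left(-6\right) 5\right) = 35 \left(7 \left(-5\right) - 180\right) = 35 \left(-35 - 180\right) = 35 \left(-215\right) = -7525$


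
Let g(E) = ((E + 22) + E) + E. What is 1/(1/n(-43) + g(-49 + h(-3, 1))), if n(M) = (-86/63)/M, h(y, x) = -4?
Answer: -2/211 ≈ -0.0094787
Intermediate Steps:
n(M) = -86/(63*M) (n(M) = (-86*1/63)/M = -86/(63*M))
g(E) = 22 + 3*E (g(E) = ((22 + E) + E) + E = (22 + 2*E) + E = 22 + 3*E)
1/(1/n(-43) + g(-49 + h(-3, 1))) = 1/(1/(-86/63/(-43)) + (22 + 3*(-49 - 4))) = 1/(1/(-86/63*(-1/43)) + (22 + 3*(-53))) = 1/(1/(2/63) + (22 - 159)) = 1/(63/2 - 137) = 1/(-211/2) = -2/211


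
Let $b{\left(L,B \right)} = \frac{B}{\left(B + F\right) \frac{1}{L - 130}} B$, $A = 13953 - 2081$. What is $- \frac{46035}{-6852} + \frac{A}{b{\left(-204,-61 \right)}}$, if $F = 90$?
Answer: $\frac{9142313519}{1419293588} \approx 6.4415$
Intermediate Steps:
$A = 11872$
$b{\left(L,B \right)} = \frac{B^{2} \left(-130 + L\right)}{90 + B}$ ($b{\left(L,B \right)} = \frac{B}{\left(B + 90\right) \frac{1}{L - 130}} B = \frac{B}{\left(90 + B\right) \frac{1}{-130 + L}} B = \frac{B}{\frac{1}{-130 + L} \left(90 + B\right)} B = B \frac{-130 + L}{90 + B} B = \frac{B \left(-130 + L\right)}{90 + B} B = \frac{B^{2} \left(-130 + L\right)}{90 + B}$)
$- \frac{46035}{-6852} + \frac{A}{b{\left(-204,-61 \right)}} = - \frac{46035}{-6852} + \frac{11872}{\left(-61\right)^{2} \frac{1}{90 - 61} \left(-130 - 204\right)} = \left(-46035\right) \left(- \frac{1}{6852}\right) + \frac{11872}{3721 \cdot \frac{1}{29} \left(-334\right)} = \frac{15345}{2284} + \frac{11872}{3721 \cdot \frac{1}{29} \left(-334\right)} = \frac{15345}{2284} + \frac{11872}{- \frac{1242814}{29}} = \frac{15345}{2284} + 11872 \left(- \frac{29}{1242814}\right) = \frac{15345}{2284} - \frac{172144}{621407} = \frac{9142313519}{1419293588}$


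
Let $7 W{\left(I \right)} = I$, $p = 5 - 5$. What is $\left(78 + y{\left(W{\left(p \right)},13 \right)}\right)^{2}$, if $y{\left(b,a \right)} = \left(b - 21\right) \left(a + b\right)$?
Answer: $38025$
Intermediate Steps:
$p = 0$
$W{\left(I \right)} = \frac{I}{7}$
$y{\left(b,a \right)} = \left(-21 + b\right) \left(a + b\right)$
$\left(78 + y{\left(W{\left(p \right)},13 \right)}\right)^{2} = \left(78 + \left(\left(\frac{1}{7} \cdot 0\right)^{2} - 273 - 21 \cdot \frac{1}{7} \cdot 0 + 13 \cdot \frac{1}{7} \cdot 0\right)\right)^{2} = \left(78 + \left(0^{2} - 273 - 0 + 13 \cdot 0\right)\right)^{2} = \left(78 + \left(0 - 273 + 0 + 0\right)\right)^{2} = \left(78 - 273\right)^{2} = \left(-195\right)^{2} = 38025$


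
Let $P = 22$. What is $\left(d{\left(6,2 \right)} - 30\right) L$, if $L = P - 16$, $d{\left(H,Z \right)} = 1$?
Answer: $-174$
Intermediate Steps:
$L = 6$ ($L = 22 - 16 = 6$)
$\left(d{\left(6,2 \right)} - 30\right) L = \left(1 - 30\right) 6 = \left(-29\right) 6 = -174$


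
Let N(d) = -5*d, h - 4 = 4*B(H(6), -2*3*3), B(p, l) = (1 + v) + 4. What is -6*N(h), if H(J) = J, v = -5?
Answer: 120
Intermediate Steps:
B(p, l) = 0 (B(p, l) = (1 - 5) + 4 = -4 + 4 = 0)
h = 4 (h = 4 + 4*0 = 4 + 0 = 4)
-6*N(h) = -(-30)*4 = -6*(-20) = 120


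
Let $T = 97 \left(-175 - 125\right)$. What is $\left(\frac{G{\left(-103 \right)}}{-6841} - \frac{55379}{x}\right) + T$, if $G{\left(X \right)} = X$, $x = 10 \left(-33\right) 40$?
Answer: $- \frac{2627384712661}{90301200} \approx -29096.0$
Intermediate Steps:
$x = -13200$ ($x = \left(-330\right) 40 = -13200$)
$T = -29100$ ($T = 97 \left(-300\right) = -29100$)
$\left(\frac{G{\left(-103 \right)}}{-6841} - \frac{55379}{x}\right) + T = \left(- \frac{103}{-6841} - \frac{55379}{-13200}\right) - 29100 = \left(\left(-103\right) \left(- \frac{1}{6841}\right) - - \frac{55379}{13200}\right) - 29100 = \left(\frac{103}{6841} + \frac{55379}{13200}\right) - 29100 = \frac{380207339}{90301200} - 29100 = - \frac{2627384712661}{90301200}$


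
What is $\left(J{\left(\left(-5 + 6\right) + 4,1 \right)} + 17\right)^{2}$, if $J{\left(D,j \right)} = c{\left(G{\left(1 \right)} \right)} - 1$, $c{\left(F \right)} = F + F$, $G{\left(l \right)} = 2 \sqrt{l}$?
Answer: $400$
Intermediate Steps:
$c{\left(F \right)} = 2 F$
$J{\left(D,j \right)} = 3$ ($J{\left(D,j \right)} = 2 \cdot 2 \sqrt{1} - 1 = 2 \cdot 2 \cdot 1 - 1 = 2 \cdot 2 - 1 = 4 - 1 = 3$)
$\left(J{\left(\left(-5 + 6\right) + 4,1 \right)} + 17\right)^{2} = \left(3 + 17\right)^{2} = 20^{2} = 400$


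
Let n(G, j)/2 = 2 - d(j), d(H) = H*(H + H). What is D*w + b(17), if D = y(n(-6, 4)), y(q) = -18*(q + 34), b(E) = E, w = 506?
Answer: 236825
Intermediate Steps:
d(H) = 2*H² (d(H) = H*(2*H) = 2*H²)
n(G, j) = 4 - 4*j² (n(G, j) = 2*(2 - 2*j²) = 4 - 4*j²)
y(q) = -612 - 18*q (y(q) = -18*(34 + q) = -612 - 18*q)
D = 468 (D = -612 - 18*(4 - 4*4²) = -612 - 18*(4 - 4*16) = -612 - 18*(4 - 64) = -612 - 18*(-60) = -612 + 1080 = 468)
D*w + b(17) = 468*506 + 17 = 236808 + 17 = 236825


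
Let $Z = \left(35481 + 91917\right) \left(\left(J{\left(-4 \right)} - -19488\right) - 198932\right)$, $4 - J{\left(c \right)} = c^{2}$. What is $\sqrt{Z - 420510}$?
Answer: $3 i \sqrt{2540306222} \approx 1.512 \cdot 10^{5} i$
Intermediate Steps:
$J{\left(c \right)} = 4 - c^{2}$
$Z = -22862335488$ ($Z = \left(35481 + 91917\right) \left(\left(\left(4 - \left(-4\right)^{2}\right) - -19488\right) - 198932\right) = 127398 \left(\left(\left(4 - 16\right) + 19488\right) - 198932\right) = 127398 \left(\left(-12 + 19488\right) - 198932\right) = 127398 \left(19476 - 198932\right) = 127398 \left(-179456\right) = -22862335488$)
$\sqrt{Z - 420510} = \sqrt{-22862335488 - 420510} = \sqrt{-22862755998} = 3 i \sqrt{2540306222}$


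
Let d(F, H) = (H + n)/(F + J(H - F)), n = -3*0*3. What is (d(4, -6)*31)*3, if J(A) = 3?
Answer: -558/7 ≈ -79.714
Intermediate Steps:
n = 0 (n = 0*3 = 0)
d(F, H) = H/(3 + F) (d(F, H) = (H + 0)/(F + 3) = H/(3 + F))
(d(4, -6)*31)*3 = (-6/(3 + 4)*31)*3 = (-6/7*31)*3 = (-6*⅐*31)*3 = -6/7*31*3 = -186/7*3 = -558/7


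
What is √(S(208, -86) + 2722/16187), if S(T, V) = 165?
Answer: √43277190899/16187 ≈ 12.852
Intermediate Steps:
√(S(208, -86) + 2722/16187) = √(165 + 2722/16187) = √(2673577/16187) = √43277190899/16187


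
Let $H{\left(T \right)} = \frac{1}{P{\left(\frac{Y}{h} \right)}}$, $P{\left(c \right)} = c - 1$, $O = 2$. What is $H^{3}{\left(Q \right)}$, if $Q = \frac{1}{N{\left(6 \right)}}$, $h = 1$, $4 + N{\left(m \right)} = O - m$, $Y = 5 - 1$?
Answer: $\frac{1}{27} \approx 0.037037$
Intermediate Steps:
$Y = 4$
$N{\left(m \right)} = -2 - m$ ($N{\left(m \right)} = -4 - \left(-2 + m\right) = -2 - m$)
$P{\left(c \right)} = -1 + c$ ($P{\left(c \right)} = c - 1 = -1 + c$)
$Q = - \frac{1}{8}$ ($Q = \frac{1}{-2 - 6} = \frac{1}{-8} = - \frac{1}{8} \approx -0.125$)
$H{\left(T \right)} = \frac{1}{3}$ ($H{\left(T \right)} = \frac{1}{-1 + \frac{4}{1}} = \frac{1}{-1 + 4 \cdot 1} = \frac{1}{-1 + 4} = \frac{1}{3}$)
$H^{3}{\left(Q \right)} = \left(\frac{1}{3}\right)^{3} = \frac{1}{27}$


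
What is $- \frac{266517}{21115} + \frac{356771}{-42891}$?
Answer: $- \frac{18964400312}{905643465} \approx -20.94$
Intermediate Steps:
$- \frac{266517}{21115} + \frac{356771}{-42891} = \left(-266517\right) \frac{1}{21115} + 356771 \left(- \frac{1}{42891}\right) = - \frac{266517}{21115} - \frac{356771}{42891} = - \frac{18964400312}{905643465}$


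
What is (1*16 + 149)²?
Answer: 27225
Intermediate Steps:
(1*16 + 149)² = (16 + 149)² = 165² = 27225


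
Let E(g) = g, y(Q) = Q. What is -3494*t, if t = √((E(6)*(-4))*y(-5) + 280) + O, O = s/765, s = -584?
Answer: -51417704/765 ≈ -67213.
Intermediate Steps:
O = -584/765 ≈ -0.76340
t = 14716/765 (t = √((6*(-4))*(-5) + 280) - 584/765 = √(-24*(-5) + 280) - 584/765 = √(120 + 280) - 584/765 = √400 - 584/765 = 20 - 584/765 = 14716/765 ≈ 19.237)
-3494*t = -3494*14716/765 = -51417704/765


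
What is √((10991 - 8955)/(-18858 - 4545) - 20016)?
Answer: 2*I*√2740704758763/23403 ≈ 141.48*I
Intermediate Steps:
√((10991 - 8955)/(-18858 - 4545) - 20016) = √(2036/(-23403) - 20016) = √(2036*(-1/23403) - 20016) = √(-2036/23403 - 20016) = √(-468436484/23403) = 2*I*√2740704758763/23403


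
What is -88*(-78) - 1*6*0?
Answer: 6864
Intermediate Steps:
-88*(-78) - 1*6*0 = 6864 - 6*0 = 6864 + 0 = 6864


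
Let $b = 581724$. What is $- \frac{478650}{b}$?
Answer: $- \frac{79775}{96954} \approx -0.82281$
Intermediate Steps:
$- \frac{478650}{b} = - \frac{478650}{581724} = \left(-1\right) \frac{79775}{96954} = - \frac{79775}{96954}$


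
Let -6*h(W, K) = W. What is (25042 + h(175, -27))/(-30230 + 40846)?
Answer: 150077/63696 ≈ 2.3561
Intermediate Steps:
h(W, K) = -W/6
(25042 + h(175, -27))/(-30230 + 40846) = (25042 - 1/6*175)/(-30230 + 40846) = (25042 - 175/6)/10616 = (150077/6)*(1/10616) = 150077/63696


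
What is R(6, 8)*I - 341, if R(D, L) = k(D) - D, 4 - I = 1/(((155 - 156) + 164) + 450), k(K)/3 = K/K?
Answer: -216386/613 ≈ -353.00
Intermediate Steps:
k(K) = 3 (k(K) = 3*(K/K) = 3*1 = 3)
I = 2451/613 (I = 4 - 1/(((155 - 156) + 164) + 450) = 4 - 1/((-1 + 164) + 450) = 4 - 1/(163 + 450) = 4 - 1/613 = 2451/613 ≈ 3.9984)
R(D, L) = 3 - D
R(6, 8)*I - 341 = (3 - 1*6)*(2451/613) - 341 = (3 - 6)*(2451/613) - 341 = -3*2451/613 - 341 = -7353/613 - 341 = -216386/613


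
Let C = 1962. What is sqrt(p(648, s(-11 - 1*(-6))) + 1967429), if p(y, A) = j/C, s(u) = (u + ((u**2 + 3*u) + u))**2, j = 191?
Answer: sqrt(841500903802)/654 ≈ 1402.7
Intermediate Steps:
s(u) = (u**2 + 5*u)**2 (s(u) = (u + (u**2 + 4*u))**2 = (u**2 + 5*u)**2)
p(y, A) = 191/1962
sqrt(p(648, s(-11 - 1*(-6))) + 1967429) = sqrt(191/1962 + 1967429) = sqrt(3860095889/1962) = sqrt(841500903802)/654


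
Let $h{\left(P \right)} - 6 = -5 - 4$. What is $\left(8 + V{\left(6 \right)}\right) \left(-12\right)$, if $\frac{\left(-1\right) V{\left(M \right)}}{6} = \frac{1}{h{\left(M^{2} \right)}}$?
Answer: $-120$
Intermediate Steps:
$h{\left(P \right)} = -3$ ($h{\left(P \right)} = 6 - 9 = -3$)
$V{\left(M \right)} = 2$ ($V{\left(M \right)} = - \frac{6}{-3} = \left(-6\right) \left(- \frac{1}{3}\right) = 2$)
$\left(8 + V{\left(6 \right)}\right) \left(-12\right) = \left(8 + 2\right) \left(-12\right) = 10 \left(-12\right) = -120$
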